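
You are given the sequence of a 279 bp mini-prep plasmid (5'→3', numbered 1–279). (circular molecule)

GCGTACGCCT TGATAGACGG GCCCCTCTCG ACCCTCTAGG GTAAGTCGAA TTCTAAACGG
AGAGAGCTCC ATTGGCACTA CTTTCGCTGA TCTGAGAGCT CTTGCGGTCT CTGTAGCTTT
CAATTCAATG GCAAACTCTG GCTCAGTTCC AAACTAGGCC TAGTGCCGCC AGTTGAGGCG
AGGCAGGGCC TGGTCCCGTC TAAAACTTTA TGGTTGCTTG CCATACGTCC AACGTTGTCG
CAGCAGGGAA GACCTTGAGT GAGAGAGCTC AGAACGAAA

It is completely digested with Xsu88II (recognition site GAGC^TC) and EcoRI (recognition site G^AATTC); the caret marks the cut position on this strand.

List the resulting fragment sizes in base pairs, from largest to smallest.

169, 59, 32, 19 bp

Xsu88II sites (GAGCTC) start at positions 64, 96, 265.
Xsu88II cuts after base 4 of each site, so after positions 67, 99, 268.
The EcoRI site (GAATTC) starts at position 48.
EcoRI cuts after the first base of each site, so after position 48.
Combined cut positions: 48, 67, 99, 268.
Circular molecule, 4 cuts → 4 fragments:
  49–67 → 19 bp
  68–99 → 32 bp
  100–268 → 169 bp
  269–279 then 1–48 → 11 + 48 = 59 bp
Sorted largest to smallest: 169, 59, 32, 19 bp.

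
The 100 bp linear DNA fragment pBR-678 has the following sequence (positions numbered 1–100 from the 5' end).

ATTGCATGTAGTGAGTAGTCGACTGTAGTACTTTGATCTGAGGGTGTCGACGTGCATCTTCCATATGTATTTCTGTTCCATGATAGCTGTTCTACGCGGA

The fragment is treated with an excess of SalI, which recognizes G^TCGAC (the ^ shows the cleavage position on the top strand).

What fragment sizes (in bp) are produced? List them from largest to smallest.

54, 28, 18 bp

SalI sites (GTCGAC) start at positions 18, 46.
SalI cuts after the first base of each site, so after positions 18, 46.
Linear molecule, 2 cuts → 3 fragments:
  1–18 → 18 bp
  19–46 → 28 bp
  47–100 → 54 bp
Sorted largest to smallest: 54, 28, 18 bp.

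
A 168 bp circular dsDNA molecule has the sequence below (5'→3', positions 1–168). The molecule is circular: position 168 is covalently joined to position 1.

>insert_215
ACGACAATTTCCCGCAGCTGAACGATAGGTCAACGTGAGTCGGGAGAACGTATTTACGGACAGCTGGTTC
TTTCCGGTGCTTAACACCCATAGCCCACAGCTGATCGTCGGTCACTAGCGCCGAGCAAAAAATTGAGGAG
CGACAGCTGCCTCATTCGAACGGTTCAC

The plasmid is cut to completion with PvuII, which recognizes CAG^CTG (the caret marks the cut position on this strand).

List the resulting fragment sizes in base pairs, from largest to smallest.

46, 46, 39, 37 bp

PvuII sites (CAGCTG) start at positions 15, 61, 98, 144.
PvuII cuts after base 3 of each site, so after positions 17, 63, 100, 146.
Circular molecule, 4 cuts → 4 fragments:
  18–63 → 46 bp
  64–100 → 37 bp
  101–146 → 46 bp
  147–168 then 1–17 → 22 + 17 = 39 bp
Sorted largest to smallest: 46, 46, 39, 37 bp.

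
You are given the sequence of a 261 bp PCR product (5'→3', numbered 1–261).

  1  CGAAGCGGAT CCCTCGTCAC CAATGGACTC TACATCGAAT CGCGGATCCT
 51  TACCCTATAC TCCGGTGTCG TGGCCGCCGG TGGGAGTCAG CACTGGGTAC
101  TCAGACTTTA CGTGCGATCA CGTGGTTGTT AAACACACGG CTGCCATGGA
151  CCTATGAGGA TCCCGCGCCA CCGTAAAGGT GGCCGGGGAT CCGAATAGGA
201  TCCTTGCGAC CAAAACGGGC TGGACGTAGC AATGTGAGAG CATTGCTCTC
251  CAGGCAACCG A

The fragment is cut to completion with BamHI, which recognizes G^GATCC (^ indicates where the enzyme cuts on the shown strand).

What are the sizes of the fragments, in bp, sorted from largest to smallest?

114, 63, 37, 29, 11, 7 bp

BamHI sites (GGATCC) start at positions 7, 44, 158, 187, 198.
BamHI cuts after the first base of each site, so after positions 7, 44, 158, 187, 198.
Linear molecule, 5 cuts → 6 fragments:
  1–7 → 7 bp
  8–44 → 37 bp
  45–158 → 114 bp
  159–187 → 29 bp
  188–198 → 11 bp
  199–261 → 63 bp
Sorted largest to smallest: 114, 63, 37, 29, 11, 7 bp.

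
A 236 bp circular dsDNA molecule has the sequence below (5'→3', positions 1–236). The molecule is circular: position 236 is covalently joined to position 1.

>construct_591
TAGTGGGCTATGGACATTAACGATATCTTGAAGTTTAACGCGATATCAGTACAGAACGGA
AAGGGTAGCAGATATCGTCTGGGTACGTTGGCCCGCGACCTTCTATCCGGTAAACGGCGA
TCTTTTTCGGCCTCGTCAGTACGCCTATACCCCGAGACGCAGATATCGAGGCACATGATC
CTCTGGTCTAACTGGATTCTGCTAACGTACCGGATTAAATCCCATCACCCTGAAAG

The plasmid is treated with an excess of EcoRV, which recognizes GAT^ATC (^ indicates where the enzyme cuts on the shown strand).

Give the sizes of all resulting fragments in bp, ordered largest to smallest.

EcoRV sites (GATATC) start at positions 22, 42, 71, 162.
EcoRV cuts after base 3 of each site, so after positions 24, 44, 73, 164.
Circular molecule, 4 cuts → 4 fragments:
  25–44 → 20 bp
  45–73 → 29 bp
  74–164 → 91 bp
  165–236 then 1–24 → 72 + 24 = 96 bp
Sorted largest to smallest: 96, 91, 29, 20 bp.

96, 91, 29, 20 bp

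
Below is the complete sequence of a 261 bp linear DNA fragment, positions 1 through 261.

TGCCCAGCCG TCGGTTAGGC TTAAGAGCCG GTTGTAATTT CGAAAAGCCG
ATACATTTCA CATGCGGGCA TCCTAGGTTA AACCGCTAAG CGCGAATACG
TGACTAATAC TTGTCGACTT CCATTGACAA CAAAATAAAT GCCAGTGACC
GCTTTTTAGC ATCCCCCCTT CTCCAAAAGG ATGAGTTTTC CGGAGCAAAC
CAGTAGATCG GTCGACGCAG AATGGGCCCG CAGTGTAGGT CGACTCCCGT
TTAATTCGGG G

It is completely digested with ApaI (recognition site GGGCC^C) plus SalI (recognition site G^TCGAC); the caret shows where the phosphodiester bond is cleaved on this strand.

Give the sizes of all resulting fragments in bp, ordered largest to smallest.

The ApaI site (GGGCCC) starts at position 224.
ApaI cuts after base 5 of each site (before the last base), so after position 228.
SalI sites (GTCGAC) start at positions 113, 211, 239.
SalI cuts after the first base of each site, so after positions 113, 211, 239.
Combined cut positions: 113, 211, 228, 239.
Linear molecule, 4 cuts → 5 fragments:
  1–113 → 113 bp
  114–211 → 98 bp
  212–228 → 17 bp
  229–239 → 11 bp
  240–261 → 22 bp
Sorted largest to smallest: 113, 98, 22, 17, 11 bp.

113, 98, 22, 17, 11 bp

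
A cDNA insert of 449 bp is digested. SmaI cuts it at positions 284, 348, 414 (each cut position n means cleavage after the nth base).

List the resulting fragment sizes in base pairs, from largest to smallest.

284, 66, 64, 35 bp

Linear molecule, 3 cuts → 4 fragments:
  284 − 0 = 284 bp
  348 − 284 = 64 bp
  414 − 348 = 66 bp
  449 − 414 = 35 bp
Sorted largest to smallest: 284, 66, 64, 35 bp.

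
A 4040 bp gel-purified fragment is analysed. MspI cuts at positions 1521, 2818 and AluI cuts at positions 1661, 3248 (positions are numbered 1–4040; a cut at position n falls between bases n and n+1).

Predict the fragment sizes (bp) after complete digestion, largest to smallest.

Combined cut positions (sorted): 1521, 1661, 2818, 3248.
Linear molecule, 4 cuts → 5 fragments:
  1521 − 0 = 1521 bp
  1661 − 1521 = 140 bp
  2818 − 1661 = 1157 bp
  3248 − 2818 = 430 bp
  4040 − 3248 = 792 bp
Sorted largest to smallest: 1521, 1157, 792, 430, 140 bp.

1521, 1157, 792, 430, 140 bp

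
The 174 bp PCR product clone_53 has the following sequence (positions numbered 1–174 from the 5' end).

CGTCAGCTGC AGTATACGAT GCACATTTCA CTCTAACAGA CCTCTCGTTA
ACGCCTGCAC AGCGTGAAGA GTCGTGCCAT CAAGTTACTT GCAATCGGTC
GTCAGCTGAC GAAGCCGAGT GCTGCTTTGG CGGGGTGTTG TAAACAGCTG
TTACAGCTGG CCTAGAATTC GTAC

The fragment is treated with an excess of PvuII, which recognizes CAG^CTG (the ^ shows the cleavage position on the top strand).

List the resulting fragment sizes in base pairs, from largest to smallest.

99, 42, 18, 9, 6 bp

PvuII sites (CAGCTG) start at positions 4, 103, 145, 154.
PvuII cuts after base 3 of each site, so after positions 6, 105, 147, 156.
Linear molecule, 4 cuts → 5 fragments:
  1–6 → 6 bp
  7–105 → 99 bp
  106–147 → 42 bp
  148–156 → 9 bp
  157–174 → 18 bp
Sorted largest to smallest: 99, 42, 18, 9, 6 bp.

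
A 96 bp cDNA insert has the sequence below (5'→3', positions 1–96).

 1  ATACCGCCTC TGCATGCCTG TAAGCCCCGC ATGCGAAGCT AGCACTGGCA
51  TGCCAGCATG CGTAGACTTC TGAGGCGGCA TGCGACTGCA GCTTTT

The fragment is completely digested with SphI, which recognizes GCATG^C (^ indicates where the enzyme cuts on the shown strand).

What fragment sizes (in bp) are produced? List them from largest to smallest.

SphI sites (GCATGC) start at positions 12, 29, 48, 56, 78.
SphI cuts after base 5 of each site (before the last base), so after positions 16, 33, 52, 60, 82.
Linear molecule, 5 cuts → 6 fragments:
  1–16 → 16 bp
  17–33 → 17 bp
  34–52 → 19 bp
  53–60 → 8 bp
  61–82 → 22 bp
  83–96 → 14 bp
Sorted largest to smallest: 22, 19, 17, 16, 14, 8 bp.

22, 19, 17, 16, 14, 8 bp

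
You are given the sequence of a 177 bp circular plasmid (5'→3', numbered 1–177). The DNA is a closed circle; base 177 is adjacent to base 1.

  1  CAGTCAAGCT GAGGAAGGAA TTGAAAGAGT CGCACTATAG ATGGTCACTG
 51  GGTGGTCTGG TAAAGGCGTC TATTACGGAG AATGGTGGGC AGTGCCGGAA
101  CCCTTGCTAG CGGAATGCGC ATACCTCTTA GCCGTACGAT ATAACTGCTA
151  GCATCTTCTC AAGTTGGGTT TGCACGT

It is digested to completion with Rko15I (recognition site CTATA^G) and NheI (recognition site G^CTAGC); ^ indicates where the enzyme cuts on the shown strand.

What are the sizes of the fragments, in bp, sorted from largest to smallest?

The Rko15I site (CTATAG) starts at position 35.
Rko15I cuts after base 5 of each site (before the last base), so after position 39.
NheI sites (GCTAGC) start at positions 106, 147.
NheI cuts after the first base of each site, so after positions 106, 147.
Combined cut positions: 39, 106, 147.
Circular molecule, 3 cuts → 3 fragments:
  40–106 → 67 bp
  107–147 → 41 bp
  148–177 then 1–39 → 30 + 39 = 69 bp
Sorted largest to smallest: 69, 67, 41 bp.

69, 67, 41 bp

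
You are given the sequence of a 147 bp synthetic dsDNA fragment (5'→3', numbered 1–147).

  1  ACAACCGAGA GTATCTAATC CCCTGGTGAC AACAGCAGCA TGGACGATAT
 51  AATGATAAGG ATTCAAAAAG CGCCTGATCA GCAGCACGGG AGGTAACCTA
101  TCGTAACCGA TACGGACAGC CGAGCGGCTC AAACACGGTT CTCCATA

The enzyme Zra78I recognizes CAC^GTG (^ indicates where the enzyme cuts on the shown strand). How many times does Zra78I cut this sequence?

No occurrence of CACGTG is present in the sequence.
Zra78I does not cut: 0 sites.

0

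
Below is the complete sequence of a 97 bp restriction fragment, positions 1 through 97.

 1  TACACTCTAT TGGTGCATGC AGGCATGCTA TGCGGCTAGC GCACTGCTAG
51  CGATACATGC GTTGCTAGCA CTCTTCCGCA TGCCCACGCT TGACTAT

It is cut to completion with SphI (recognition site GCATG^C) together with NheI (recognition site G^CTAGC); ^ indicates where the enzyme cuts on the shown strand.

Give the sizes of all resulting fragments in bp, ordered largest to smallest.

19, 18, 18, 15, 11, 8, 8 bp

SphI sites (GCATGC) start at positions 15, 23, 78.
SphI cuts after base 5 of each site (before the last base), so after positions 19, 27, 82.
NheI sites (GCTAGC) start at positions 35, 46, 64.
NheI cuts after the first base of each site, so after positions 35, 46, 64.
Combined cut positions: 19, 27, 35, 46, 64, 82.
Linear molecule, 6 cuts → 7 fragments:
  1–19 → 19 bp
  20–27 → 8 bp
  28–35 → 8 bp
  36–46 → 11 bp
  47–64 → 18 bp
  65–82 → 18 bp
  83–97 → 15 bp
Sorted largest to smallest: 19, 18, 18, 15, 11, 8, 8 bp.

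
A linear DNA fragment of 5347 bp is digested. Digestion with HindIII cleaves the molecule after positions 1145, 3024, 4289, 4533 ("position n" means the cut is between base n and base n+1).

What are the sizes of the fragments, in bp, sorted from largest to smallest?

Linear molecule, 4 cuts → 5 fragments:
  1145 − 0 = 1145 bp
  3024 − 1145 = 1879 bp
  4289 − 3024 = 1265 bp
  4533 − 4289 = 244 bp
  5347 − 4533 = 814 bp
Sorted largest to smallest: 1879, 1265, 1145, 814, 244 bp.

1879, 1265, 1145, 814, 244 bp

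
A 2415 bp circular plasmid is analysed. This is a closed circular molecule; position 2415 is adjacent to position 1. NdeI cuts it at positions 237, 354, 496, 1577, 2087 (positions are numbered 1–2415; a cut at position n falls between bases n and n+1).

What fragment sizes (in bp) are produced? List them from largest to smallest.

1081, 565, 510, 142, 117 bp

Circular molecule, 5 cuts → 5 fragments:
  354 − 237 = 117 bp
  496 − 354 = 142 bp
  1577 − 496 = 1081 bp
  2087 − 1577 = 510 bp
  wrap: 2415 − 2087 + 237 = 565 bp
Sorted largest to smallest: 1081, 565, 510, 142, 117 bp.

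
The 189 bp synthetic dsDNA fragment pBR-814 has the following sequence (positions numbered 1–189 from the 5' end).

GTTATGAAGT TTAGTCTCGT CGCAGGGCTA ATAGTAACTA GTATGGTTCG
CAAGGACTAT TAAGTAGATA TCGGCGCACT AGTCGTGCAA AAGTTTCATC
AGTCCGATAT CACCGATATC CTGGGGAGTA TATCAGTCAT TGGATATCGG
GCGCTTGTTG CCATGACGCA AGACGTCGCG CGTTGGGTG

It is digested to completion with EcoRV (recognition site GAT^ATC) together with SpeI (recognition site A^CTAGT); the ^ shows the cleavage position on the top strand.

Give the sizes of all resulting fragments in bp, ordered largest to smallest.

44, 37, 32, 30, 28, 9, 9 bp

EcoRV sites (GATATC) start at positions 67, 106, 115, 143.
EcoRV cuts after base 3 of each site, so after positions 69, 108, 117, 145.
SpeI sites (ACTAGT) start at positions 37, 78.
SpeI cuts after the first base of each site, so after positions 37, 78.
Combined cut positions: 37, 69, 78, 108, 117, 145.
Linear molecule, 6 cuts → 7 fragments:
  1–37 → 37 bp
  38–69 → 32 bp
  70–78 → 9 bp
  79–108 → 30 bp
  109–117 → 9 bp
  118–145 → 28 bp
  146–189 → 44 bp
Sorted largest to smallest: 44, 37, 32, 30, 28, 9, 9 bp.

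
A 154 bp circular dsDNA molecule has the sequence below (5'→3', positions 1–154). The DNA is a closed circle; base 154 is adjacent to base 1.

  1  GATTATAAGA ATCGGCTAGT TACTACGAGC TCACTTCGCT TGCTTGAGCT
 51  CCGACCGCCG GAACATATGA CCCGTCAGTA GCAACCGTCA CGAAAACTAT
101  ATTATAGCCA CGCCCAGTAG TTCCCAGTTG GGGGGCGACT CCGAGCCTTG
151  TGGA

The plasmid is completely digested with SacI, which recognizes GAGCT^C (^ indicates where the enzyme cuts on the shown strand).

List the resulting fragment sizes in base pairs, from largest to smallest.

SacI sites (GAGCTC) start at positions 27, 46.
SacI cuts after base 5 of each site (before the last base), so after positions 31, 50.
Circular molecule, 2 cuts → 2 fragments:
  32–50 → 19 bp
  51–154 then 1–31 → 104 + 31 = 135 bp
Sorted largest to smallest: 135, 19 bp.

135, 19 bp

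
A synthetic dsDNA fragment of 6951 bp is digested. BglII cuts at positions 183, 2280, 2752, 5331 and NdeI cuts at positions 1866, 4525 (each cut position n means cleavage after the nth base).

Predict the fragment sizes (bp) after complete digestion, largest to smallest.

Combined cut positions (sorted): 183, 1866, 2280, 2752, 4525, 5331.
Linear molecule, 6 cuts → 7 fragments:
  183 − 0 = 183 bp
  1866 − 183 = 1683 bp
  2280 − 1866 = 414 bp
  2752 − 2280 = 472 bp
  4525 − 2752 = 1773 bp
  5331 − 4525 = 806 bp
  6951 − 5331 = 1620 bp
Sorted largest to smallest: 1773, 1683, 1620, 806, 472, 414, 183 bp.

1773, 1683, 1620, 806, 472, 414, 183 bp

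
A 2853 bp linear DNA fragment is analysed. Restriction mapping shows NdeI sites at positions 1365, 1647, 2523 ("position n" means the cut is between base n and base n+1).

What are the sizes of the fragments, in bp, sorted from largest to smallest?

Linear molecule, 3 cuts → 4 fragments:
  1365 − 0 = 1365 bp
  1647 − 1365 = 282 bp
  2523 − 1647 = 876 bp
  2853 − 2523 = 330 bp
Sorted largest to smallest: 1365, 876, 330, 282 bp.

1365, 876, 330, 282 bp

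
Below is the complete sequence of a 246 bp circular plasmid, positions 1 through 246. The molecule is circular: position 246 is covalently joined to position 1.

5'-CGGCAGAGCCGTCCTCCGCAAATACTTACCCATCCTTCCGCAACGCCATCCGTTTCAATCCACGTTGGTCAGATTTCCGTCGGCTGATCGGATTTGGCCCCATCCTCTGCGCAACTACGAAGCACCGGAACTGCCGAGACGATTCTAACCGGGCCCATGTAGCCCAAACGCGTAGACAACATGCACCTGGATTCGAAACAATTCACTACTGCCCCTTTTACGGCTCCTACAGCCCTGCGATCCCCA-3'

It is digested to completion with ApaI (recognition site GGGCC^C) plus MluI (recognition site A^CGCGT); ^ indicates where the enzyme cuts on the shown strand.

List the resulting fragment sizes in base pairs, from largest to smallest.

233, 13 bp

The ApaI site (GGGCCC) starts at position 151.
ApaI cuts after base 5 of each site (before the last base), so after position 155.
The MluI site (ACGCGT) starts at position 168.
MluI cuts after the first base of each site, so after position 168.
Combined cut positions: 155, 168.
Circular molecule, 2 cuts → 2 fragments:
  156–168 → 13 bp
  169–246 then 1–155 → 78 + 155 = 233 bp
Sorted largest to smallest: 233, 13 bp.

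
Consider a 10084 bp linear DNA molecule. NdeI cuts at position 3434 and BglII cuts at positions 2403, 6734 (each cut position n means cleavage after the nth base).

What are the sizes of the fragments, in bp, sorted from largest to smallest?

Combined cut positions (sorted): 2403, 3434, 6734.
Linear molecule, 3 cuts → 4 fragments:
  2403 − 0 = 2403 bp
  3434 − 2403 = 1031 bp
  6734 − 3434 = 3300 bp
  10084 − 6734 = 3350 bp
Sorted largest to smallest: 3350, 3300, 2403, 1031 bp.

3350, 3300, 2403, 1031 bp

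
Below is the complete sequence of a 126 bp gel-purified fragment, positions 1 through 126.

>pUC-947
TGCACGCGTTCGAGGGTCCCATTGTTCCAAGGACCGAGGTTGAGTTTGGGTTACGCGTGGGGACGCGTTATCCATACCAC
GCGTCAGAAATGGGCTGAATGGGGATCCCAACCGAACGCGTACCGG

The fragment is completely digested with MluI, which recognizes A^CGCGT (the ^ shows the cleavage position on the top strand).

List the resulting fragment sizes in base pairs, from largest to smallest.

49, 37, 16, 10, 10, 4 bp

MluI sites (ACGCGT) start at positions 4, 53, 63, 79, 116.
MluI cuts after the first base of each site, so after positions 4, 53, 63, 79, 116.
Linear molecule, 5 cuts → 6 fragments:
  1–4 → 4 bp
  5–53 → 49 bp
  54–63 → 10 bp
  64–79 → 16 bp
  80–116 → 37 bp
  117–126 → 10 bp
Sorted largest to smallest: 49, 37, 16, 10, 10, 4 bp.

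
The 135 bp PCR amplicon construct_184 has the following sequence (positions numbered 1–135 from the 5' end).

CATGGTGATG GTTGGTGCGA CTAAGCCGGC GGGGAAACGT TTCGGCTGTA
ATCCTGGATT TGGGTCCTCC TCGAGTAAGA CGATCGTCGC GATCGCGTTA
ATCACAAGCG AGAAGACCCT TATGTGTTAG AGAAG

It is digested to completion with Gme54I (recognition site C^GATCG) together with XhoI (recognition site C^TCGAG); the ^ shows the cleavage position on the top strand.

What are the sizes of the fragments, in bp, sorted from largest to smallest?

70, 45, 11, 9 bp

Gme54I sites (CGATCG) start at positions 81, 90.
Gme54I cuts after the first base of each site, so after positions 81, 90.
The XhoI site (CTCGAG) starts at position 70.
XhoI cuts after the first base of each site, so after position 70.
Combined cut positions: 70, 81, 90.
Linear molecule, 3 cuts → 4 fragments:
  1–70 → 70 bp
  71–81 → 11 bp
  82–90 → 9 bp
  91–135 → 45 bp
Sorted largest to smallest: 70, 45, 11, 9 bp.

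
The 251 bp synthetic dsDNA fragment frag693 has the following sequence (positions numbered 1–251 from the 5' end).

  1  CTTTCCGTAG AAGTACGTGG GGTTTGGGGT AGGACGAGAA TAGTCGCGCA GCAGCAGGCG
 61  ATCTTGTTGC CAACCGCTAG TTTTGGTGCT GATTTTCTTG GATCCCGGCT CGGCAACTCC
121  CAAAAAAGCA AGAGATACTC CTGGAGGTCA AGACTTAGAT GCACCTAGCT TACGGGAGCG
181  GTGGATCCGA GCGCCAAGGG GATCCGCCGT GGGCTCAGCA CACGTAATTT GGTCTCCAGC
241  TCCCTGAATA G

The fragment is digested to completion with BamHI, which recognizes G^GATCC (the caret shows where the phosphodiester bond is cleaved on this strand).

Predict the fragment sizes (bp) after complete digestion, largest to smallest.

100, 83, 51, 17 bp

BamHI sites (GGATCC) start at positions 100, 183, 200.
BamHI cuts after the first base of each site, so after positions 100, 183, 200.
Linear molecule, 3 cuts → 4 fragments:
  1–100 → 100 bp
  101–183 → 83 bp
  184–200 → 17 bp
  201–251 → 51 bp
Sorted largest to smallest: 100, 83, 51, 17 bp.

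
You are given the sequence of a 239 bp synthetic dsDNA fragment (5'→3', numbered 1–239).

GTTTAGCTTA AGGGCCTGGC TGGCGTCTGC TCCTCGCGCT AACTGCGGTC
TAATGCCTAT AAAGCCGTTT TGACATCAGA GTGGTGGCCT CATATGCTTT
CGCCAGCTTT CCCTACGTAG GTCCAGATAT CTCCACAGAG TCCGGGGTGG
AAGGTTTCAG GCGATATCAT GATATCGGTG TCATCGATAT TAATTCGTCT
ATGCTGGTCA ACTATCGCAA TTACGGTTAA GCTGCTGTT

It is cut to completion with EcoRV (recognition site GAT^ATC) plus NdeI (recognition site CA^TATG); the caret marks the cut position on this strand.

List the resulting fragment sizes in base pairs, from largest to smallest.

92, 66, 37, 36, 8 bp

EcoRV sites (GATATC) start at positions 126, 163, 171.
EcoRV cuts after base 3 of each site, so after positions 128, 165, 173.
The NdeI site (CATATG) starts at position 91.
NdeI cuts after base 2 of each site, so after position 92.
Combined cut positions: 92, 128, 165, 173.
Linear molecule, 4 cuts → 5 fragments:
  1–92 → 92 bp
  93–128 → 36 bp
  129–165 → 37 bp
  166–173 → 8 bp
  174–239 → 66 bp
Sorted largest to smallest: 92, 66, 37, 36, 8 bp.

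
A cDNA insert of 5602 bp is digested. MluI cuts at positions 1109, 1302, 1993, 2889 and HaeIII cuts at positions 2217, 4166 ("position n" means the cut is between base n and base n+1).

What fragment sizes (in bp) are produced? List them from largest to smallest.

1436, 1277, 1109, 691, 672, 224, 193 bp

Combined cut positions (sorted): 1109, 1302, 1993, 2217, 2889, 4166.
Linear molecule, 6 cuts → 7 fragments:
  1109 − 0 = 1109 bp
  1302 − 1109 = 193 bp
  1993 − 1302 = 691 bp
  2217 − 1993 = 224 bp
  2889 − 2217 = 672 bp
  4166 − 2889 = 1277 bp
  5602 − 4166 = 1436 bp
Sorted largest to smallest: 1436, 1277, 1109, 691, 672, 224, 193 bp.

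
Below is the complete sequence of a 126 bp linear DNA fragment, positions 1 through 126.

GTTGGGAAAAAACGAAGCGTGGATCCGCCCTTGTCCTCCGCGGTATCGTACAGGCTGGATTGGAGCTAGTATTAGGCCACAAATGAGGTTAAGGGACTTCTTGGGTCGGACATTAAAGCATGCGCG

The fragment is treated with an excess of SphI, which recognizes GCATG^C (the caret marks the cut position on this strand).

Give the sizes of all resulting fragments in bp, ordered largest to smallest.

The SphI site (GCATGC) starts at position 118.
SphI cuts after base 5 of each site (before the last base), so after position 122.
Linear molecule, 1 cut → 2 fragments:
  1–122 → 122 bp
  123–126 → 4 bp
Sorted largest to smallest: 122, 4 bp.

122, 4 bp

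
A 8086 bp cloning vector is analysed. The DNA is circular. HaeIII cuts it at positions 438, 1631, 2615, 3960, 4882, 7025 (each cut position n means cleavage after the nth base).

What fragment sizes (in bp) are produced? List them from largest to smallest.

2143, 1499, 1345, 1193, 984, 922 bp

Circular molecule, 6 cuts → 6 fragments:
  1631 − 438 = 1193 bp
  2615 − 1631 = 984 bp
  3960 − 2615 = 1345 bp
  4882 − 3960 = 922 bp
  7025 − 4882 = 2143 bp
  wrap: 8086 − 7025 + 438 = 1499 bp
Sorted largest to smallest: 2143, 1499, 1345, 1193, 984, 922 bp.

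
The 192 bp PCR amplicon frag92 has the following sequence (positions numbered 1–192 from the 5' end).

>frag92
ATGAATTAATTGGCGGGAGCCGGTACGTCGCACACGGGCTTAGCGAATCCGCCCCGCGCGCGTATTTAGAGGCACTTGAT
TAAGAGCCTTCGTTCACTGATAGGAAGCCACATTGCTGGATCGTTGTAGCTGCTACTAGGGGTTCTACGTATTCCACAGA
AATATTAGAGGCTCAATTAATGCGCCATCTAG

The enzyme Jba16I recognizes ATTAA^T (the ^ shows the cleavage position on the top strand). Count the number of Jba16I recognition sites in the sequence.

ATTAAT occurs starting at positions 5, 176.
Jba16I cuts at 2 sites.

2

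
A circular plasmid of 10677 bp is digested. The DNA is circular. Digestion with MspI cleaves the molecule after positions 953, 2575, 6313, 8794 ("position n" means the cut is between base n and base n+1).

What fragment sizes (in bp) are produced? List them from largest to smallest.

3738, 2836, 2481, 1622 bp

Circular molecule, 4 cuts → 4 fragments:
  2575 − 953 = 1622 bp
  6313 − 2575 = 3738 bp
  8794 − 6313 = 2481 bp
  wrap: 10677 − 8794 + 953 = 2836 bp
Sorted largest to smallest: 3738, 2836, 2481, 1622 bp.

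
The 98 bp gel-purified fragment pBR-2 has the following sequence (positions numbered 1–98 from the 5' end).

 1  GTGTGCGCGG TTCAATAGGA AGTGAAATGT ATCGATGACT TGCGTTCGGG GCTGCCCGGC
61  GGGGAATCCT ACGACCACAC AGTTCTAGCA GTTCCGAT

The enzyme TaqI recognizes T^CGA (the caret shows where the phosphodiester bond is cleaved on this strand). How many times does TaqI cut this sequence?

TCGA occurs starting at position 32.
TaqI cuts at 1 site.

1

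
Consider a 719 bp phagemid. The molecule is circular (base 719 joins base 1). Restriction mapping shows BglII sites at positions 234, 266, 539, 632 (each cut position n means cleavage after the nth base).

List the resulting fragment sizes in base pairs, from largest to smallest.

Circular molecule, 4 cuts → 4 fragments:
  266 − 234 = 32 bp
  539 − 266 = 273 bp
  632 − 539 = 93 bp
  wrap: 719 − 632 + 234 = 321 bp
Sorted largest to smallest: 321, 273, 93, 32 bp.

321, 273, 93, 32 bp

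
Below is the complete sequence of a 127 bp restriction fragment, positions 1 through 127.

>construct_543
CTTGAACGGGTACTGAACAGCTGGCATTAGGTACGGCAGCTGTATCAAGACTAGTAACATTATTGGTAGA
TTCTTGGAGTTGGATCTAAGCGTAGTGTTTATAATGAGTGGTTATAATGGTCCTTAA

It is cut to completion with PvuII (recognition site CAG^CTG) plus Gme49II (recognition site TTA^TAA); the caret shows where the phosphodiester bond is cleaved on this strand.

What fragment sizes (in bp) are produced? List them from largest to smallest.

62, 20, 19, 13, 13 bp

PvuII sites (CAGCTG) start at positions 18, 37.
PvuII cuts after base 3 of each site, so after positions 20, 39.
Gme49II sites (TTATAA) start at positions 99, 112.
Gme49II cuts after base 3 of each site, so after positions 101, 114.
Combined cut positions: 20, 39, 101, 114.
Linear molecule, 4 cuts → 5 fragments:
  1–20 → 20 bp
  21–39 → 19 bp
  40–101 → 62 bp
  102–114 → 13 bp
  115–127 → 13 bp
Sorted largest to smallest: 62, 20, 19, 13, 13 bp.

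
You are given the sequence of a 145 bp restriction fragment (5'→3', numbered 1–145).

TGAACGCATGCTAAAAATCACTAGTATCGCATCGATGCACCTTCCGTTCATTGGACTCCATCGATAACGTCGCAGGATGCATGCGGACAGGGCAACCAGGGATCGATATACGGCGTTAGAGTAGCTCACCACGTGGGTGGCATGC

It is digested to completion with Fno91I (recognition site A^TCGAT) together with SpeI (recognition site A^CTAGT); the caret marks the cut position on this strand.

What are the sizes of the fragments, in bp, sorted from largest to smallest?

43, 42, 29, 20, 11 bp

Fno91I sites (ATCGAT) start at positions 31, 60, 102.
Fno91I cuts after the first base of each site, so after positions 31, 60, 102.
The SpeI site (ACTAGT) starts at position 20.
SpeI cuts after the first base of each site, so after position 20.
Combined cut positions: 20, 31, 60, 102.
Linear molecule, 4 cuts → 5 fragments:
  1–20 → 20 bp
  21–31 → 11 bp
  32–60 → 29 bp
  61–102 → 42 bp
  103–145 → 43 bp
Sorted largest to smallest: 43, 42, 29, 20, 11 bp.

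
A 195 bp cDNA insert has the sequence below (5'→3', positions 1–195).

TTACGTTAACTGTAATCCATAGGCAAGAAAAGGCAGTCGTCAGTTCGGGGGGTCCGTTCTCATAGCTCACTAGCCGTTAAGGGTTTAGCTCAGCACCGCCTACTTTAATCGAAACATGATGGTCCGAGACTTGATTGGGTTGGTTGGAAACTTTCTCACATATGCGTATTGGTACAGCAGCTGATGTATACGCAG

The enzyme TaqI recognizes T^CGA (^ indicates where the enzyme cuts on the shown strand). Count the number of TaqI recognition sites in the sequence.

1

TCGA occurs starting at position 109.
TaqI cuts at 1 site.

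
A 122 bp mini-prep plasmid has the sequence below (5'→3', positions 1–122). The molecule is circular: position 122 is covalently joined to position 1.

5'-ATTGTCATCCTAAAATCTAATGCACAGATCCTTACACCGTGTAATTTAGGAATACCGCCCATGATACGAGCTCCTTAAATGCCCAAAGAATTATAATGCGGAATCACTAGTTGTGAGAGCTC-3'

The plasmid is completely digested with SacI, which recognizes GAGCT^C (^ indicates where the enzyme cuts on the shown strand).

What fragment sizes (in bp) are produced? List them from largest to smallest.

73, 49 bp

SacI sites (GAGCTC) start at positions 68, 117.
SacI cuts after base 5 of each site (before the last base), so after positions 72, 121.
Circular molecule, 2 cuts → 2 fragments:
  73–121 → 49 bp
  122–122 then 1–72 → 1 + 72 = 73 bp
Sorted largest to smallest: 73, 49 bp.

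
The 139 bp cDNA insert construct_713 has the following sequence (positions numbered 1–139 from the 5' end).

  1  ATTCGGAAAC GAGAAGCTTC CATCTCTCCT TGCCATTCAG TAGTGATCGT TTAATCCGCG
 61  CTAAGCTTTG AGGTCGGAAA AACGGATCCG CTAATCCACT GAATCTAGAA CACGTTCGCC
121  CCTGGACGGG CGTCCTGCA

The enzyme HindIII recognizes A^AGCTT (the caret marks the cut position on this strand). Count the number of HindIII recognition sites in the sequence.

AAGCTT occurs starting at positions 14, 63.
HindIII cuts at 2 sites.

2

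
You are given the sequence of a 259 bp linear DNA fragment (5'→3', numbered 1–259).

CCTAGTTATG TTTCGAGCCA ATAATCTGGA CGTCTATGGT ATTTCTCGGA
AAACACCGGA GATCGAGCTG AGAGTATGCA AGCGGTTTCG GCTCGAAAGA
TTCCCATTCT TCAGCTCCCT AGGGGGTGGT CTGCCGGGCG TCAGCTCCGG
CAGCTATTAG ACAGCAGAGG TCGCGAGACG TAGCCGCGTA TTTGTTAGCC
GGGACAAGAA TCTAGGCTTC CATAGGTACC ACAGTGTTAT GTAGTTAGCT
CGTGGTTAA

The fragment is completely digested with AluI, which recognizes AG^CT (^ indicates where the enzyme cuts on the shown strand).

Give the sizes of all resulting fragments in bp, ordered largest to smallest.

95, 67, 47, 30, 11, 9 bp

AluI sites (AGCT) start at positions 66, 113, 143, 152, 247.
AluI cuts after base 2 of each site, so after positions 67, 114, 144, 153, 248.
Linear molecule, 5 cuts → 6 fragments:
  1–67 → 67 bp
  68–114 → 47 bp
  115–144 → 30 bp
  145–153 → 9 bp
  154–248 → 95 bp
  249–259 → 11 bp
Sorted largest to smallest: 95, 67, 47, 30, 11, 9 bp.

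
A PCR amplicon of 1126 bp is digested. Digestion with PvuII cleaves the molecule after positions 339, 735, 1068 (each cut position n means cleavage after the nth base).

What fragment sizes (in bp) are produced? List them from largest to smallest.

Linear molecule, 3 cuts → 4 fragments:
  339 − 0 = 339 bp
  735 − 339 = 396 bp
  1068 − 735 = 333 bp
  1126 − 1068 = 58 bp
Sorted largest to smallest: 396, 339, 333, 58 bp.

396, 339, 333, 58 bp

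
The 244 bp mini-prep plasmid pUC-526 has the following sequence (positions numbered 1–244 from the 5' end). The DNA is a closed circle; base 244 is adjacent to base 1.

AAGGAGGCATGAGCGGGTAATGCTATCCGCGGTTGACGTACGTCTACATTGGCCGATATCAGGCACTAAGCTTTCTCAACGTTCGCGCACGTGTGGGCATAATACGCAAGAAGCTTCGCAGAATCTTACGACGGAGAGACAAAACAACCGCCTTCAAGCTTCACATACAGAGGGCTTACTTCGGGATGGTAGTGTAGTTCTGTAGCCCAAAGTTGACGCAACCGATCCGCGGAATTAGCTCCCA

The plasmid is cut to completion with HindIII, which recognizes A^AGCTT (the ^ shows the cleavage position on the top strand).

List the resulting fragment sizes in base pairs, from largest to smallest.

156, 45, 43 bp

HindIII sites (AAGCTT) start at positions 68, 111, 156.
HindIII cuts after the first base of each site, so after positions 68, 111, 156.
Circular molecule, 3 cuts → 3 fragments:
  69–111 → 43 bp
  112–156 → 45 bp
  157–244 then 1–68 → 88 + 68 = 156 bp
Sorted largest to smallest: 156, 45, 43 bp.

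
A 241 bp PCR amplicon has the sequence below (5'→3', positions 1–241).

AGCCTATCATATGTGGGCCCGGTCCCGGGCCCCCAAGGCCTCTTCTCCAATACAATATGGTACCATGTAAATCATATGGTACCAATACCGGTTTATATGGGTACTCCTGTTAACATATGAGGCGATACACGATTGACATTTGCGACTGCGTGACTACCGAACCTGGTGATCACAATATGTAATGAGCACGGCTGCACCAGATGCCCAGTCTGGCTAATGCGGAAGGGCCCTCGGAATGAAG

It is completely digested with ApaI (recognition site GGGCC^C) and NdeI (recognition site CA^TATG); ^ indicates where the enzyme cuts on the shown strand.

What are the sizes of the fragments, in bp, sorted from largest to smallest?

114, 43, 41, 12, 12, 10, 9 bp

ApaI sites (GGGCCC) start at positions 15, 27, 225.
ApaI cuts after base 5 of each site (before the last base), so after positions 19, 31, 229.
NdeI sites (CATATG) start at positions 8, 73, 114.
NdeI cuts after base 2 of each site, so after positions 9, 74, 115.
Combined cut positions: 9, 19, 31, 74, 115, 229.
Linear molecule, 6 cuts → 7 fragments:
  1–9 → 9 bp
  10–19 → 10 bp
  20–31 → 12 bp
  32–74 → 43 bp
  75–115 → 41 bp
  116–229 → 114 bp
  230–241 → 12 bp
Sorted largest to smallest: 114, 43, 41, 12, 12, 10, 9 bp.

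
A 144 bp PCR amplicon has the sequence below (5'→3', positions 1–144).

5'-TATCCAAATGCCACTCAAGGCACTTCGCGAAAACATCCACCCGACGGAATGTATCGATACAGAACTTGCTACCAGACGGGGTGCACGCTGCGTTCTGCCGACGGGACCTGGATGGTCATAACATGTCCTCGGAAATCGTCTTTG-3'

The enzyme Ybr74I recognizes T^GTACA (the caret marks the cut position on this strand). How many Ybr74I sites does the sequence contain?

0

No occurrence of TGTACA is present in the sequence.
Ybr74I does not cut: 0 sites.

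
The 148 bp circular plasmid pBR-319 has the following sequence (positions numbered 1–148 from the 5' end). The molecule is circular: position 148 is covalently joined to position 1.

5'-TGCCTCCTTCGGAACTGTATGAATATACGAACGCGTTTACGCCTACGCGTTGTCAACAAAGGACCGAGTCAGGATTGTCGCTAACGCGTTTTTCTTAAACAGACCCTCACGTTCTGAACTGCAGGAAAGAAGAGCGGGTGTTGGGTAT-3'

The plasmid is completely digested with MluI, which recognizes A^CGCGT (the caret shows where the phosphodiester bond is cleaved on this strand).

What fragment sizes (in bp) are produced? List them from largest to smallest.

95, 39, 14 bp

MluI sites (ACGCGT) start at positions 31, 45, 84.
MluI cuts after the first base of each site, so after positions 31, 45, 84.
Circular molecule, 3 cuts → 3 fragments:
  32–45 → 14 bp
  46–84 → 39 bp
  85–148 then 1–31 → 64 + 31 = 95 bp
Sorted largest to smallest: 95, 39, 14 bp.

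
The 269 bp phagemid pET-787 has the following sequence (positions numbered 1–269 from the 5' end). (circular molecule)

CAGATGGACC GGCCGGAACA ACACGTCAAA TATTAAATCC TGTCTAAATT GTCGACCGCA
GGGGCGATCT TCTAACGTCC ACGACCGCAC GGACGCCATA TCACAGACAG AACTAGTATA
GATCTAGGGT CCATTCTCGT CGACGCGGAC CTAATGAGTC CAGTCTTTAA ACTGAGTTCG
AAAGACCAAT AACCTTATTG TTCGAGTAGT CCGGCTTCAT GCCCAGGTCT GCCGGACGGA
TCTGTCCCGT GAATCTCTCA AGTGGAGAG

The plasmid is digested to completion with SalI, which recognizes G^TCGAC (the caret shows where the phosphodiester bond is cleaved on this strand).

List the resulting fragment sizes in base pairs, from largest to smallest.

181, 88 bp

SalI sites (GTCGAC) start at positions 51, 139.
SalI cuts after the first base of each site, so after positions 51, 139.
Circular molecule, 2 cuts → 2 fragments:
  52–139 → 88 bp
  140–269 then 1–51 → 130 + 51 = 181 bp
Sorted largest to smallest: 181, 88 bp.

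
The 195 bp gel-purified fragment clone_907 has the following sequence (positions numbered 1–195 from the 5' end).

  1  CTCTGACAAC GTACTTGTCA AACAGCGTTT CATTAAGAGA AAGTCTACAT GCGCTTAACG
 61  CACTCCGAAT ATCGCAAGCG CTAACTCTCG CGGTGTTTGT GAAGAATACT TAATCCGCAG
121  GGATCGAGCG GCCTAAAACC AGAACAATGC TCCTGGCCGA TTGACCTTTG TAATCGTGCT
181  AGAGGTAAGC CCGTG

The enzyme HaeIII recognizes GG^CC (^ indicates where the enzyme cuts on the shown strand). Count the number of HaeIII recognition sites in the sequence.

GGCC occurs starting at positions 130, 155.
HaeIII cuts at 2 sites.

2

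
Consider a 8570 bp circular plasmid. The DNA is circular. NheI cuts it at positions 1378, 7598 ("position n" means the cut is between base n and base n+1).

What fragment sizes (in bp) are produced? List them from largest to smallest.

6220, 2350 bp

Circular molecule, 2 cuts → 2 fragments:
  7598 − 1378 = 6220 bp
  wrap: 8570 − 7598 + 1378 = 2350 bp
Sorted largest to smallest: 6220, 2350 bp.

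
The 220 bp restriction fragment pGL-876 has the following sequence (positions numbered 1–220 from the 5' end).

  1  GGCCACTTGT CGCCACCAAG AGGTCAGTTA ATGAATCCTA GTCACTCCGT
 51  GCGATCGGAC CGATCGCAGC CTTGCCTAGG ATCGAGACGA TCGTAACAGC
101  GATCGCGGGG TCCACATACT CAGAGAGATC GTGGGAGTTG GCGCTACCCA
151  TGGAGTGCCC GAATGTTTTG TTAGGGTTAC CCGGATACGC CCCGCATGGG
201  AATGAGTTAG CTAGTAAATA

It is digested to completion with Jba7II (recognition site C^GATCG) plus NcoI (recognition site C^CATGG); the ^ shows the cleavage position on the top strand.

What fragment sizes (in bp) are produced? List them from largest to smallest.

Jba7II sites (CGATCG) start at positions 52, 61, 88, 100.
Jba7II cuts after the first base of each site, so after positions 52, 61, 88, 100.
The NcoI site (CCATGG) starts at position 148.
NcoI cuts after the first base of each site, so after position 148.
Combined cut positions: 52, 61, 88, 100, 148.
Linear molecule, 5 cuts → 6 fragments:
  1–52 → 52 bp
  53–61 → 9 bp
  62–88 → 27 bp
  89–100 → 12 bp
  101–148 → 48 bp
  149–220 → 72 bp
Sorted largest to smallest: 72, 52, 48, 27, 12, 9 bp.

72, 52, 48, 27, 12, 9 bp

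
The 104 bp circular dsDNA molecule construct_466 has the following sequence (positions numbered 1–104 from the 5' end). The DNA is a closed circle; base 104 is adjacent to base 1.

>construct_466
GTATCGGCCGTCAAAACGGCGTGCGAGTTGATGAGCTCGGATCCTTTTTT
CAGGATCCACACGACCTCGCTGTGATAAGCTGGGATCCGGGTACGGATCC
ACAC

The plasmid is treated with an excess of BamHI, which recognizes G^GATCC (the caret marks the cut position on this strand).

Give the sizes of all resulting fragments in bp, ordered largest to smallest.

BamHI sites (GGATCC) start at positions 39, 53, 83, 95.
BamHI cuts after the first base of each site, so after positions 39, 53, 83, 95.
Circular molecule, 4 cuts → 4 fragments:
  40–53 → 14 bp
  54–83 → 30 bp
  84–95 → 12 bp
  96–104 then 1–39 → 9 + 39 = 48 bp
Sorted largest to smallest: 48, 30, 14, 12 bp.

48, 30, 14, 12 bp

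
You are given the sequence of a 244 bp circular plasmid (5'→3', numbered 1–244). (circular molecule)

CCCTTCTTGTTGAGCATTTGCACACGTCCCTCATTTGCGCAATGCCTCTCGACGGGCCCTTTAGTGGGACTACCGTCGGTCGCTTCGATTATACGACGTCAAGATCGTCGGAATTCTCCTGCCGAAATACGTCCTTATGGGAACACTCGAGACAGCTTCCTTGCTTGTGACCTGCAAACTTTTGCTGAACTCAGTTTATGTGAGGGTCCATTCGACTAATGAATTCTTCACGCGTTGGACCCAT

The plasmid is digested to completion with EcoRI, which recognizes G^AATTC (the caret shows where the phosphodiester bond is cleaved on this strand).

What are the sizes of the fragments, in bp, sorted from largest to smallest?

EcoRI sites (GAATTC) start at positions 111, 221.
EcoRI cuts after the first base of each site, so after positions 111, 221.
Circular molecule, 2 cuts → 2 fragments:
  112–221 → 110 bp
  222–244 then 1–111 → 23 + 111 = 134 bp
Sorted largest to smallest: 134, 110 bp.

134, 110 bp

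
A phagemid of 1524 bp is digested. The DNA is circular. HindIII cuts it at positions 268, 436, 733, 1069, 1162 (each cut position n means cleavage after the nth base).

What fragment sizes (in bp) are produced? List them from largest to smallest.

630, 336, 297, 168, 93 bp

Circular molecule, 5 cuts → 5 fragments:
  436 − 268 = 168 bp
  733 − 436 = 297 bp
  1069 − 733 = 336 bp
  1162 − 1069 = 93 bp
  wrap: 1524 − 1162 + 268 = 630 bp
Sorted largest to smallest: 630, 336, 297, 168, 93 bp.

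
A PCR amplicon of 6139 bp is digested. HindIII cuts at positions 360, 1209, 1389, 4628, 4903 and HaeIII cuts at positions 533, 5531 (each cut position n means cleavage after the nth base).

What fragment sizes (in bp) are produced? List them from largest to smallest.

3239, 676, 628, 608, 360, 275, 180, 173 bp

Combined cut positions (sorted): 360, 533, 1209, 1389, 4628, 4903, 5531.
Linear molecule, 7 cuts → 8 fragments:
  360 − 0 = 360 bp
  533 − 360 = 173 bp
  1209 − 533 = 676 bp
  1389 − 1209 = 180 bp
  4628 − 1389 = 3239 bp
  4903 − 4628 = 275 bp
  5531 − 4903 = 628 bp
  6139 − 5531 = 608 bp
Sorted largest to smallest: 3239, 676, 628, 608, 360, 275, 180, 173 bp.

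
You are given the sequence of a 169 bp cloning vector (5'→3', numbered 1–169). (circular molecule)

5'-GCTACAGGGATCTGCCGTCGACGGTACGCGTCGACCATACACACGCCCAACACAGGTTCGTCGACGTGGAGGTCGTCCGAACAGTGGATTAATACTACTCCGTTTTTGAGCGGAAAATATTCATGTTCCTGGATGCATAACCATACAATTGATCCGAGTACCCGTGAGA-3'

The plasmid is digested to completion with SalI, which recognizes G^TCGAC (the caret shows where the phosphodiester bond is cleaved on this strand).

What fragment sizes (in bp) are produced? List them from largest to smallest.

126, 30, 13 bp

SalI sites (GTCGAC) start at positions 17, 30, 60.
SalI cuts after the first base of each site, so after positions 17, 30, 60.
Circular molecule, 3 cuts → 3 fragments:
  18–30 → 13 bp
  31–60 → 30 bp
  61–169 then 1–17 → 109 + 17 = 126 bp
Sorted largest to smallest: 126, 30, 13 bp.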